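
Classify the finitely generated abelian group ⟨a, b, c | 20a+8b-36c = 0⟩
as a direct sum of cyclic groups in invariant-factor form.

rank_ℚ(R)=1; free=3−1=2
SNF(R) diag = [4] → torsion [4]

Answer: M ≅ ℤ^2 ⊕ ℤ/4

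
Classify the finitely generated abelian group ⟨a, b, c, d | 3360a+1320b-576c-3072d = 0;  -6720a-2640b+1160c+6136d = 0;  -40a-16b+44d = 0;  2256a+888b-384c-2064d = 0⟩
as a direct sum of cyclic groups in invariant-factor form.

Answer: M ≅ ℤ/4 ⊕ ℤ/8 ⊕ ℤ/24 ⊕ ℤ/48

Derivation:
rank_ℚ(R)=4; free=4−4=0
SNF(R) diag = [4, 8, 24, 48] → torsion [4, 8, 24, 48]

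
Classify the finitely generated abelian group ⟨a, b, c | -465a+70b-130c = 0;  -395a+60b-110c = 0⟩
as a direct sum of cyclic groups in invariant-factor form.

rank_ℚ(R)=2; free=3−2=1
SNF(R) diag = [5, 10] → torsion [5, 10]

Answer: M ≅ ℤ^1 ⊕ ℤ/5 ⊕ ℤ/10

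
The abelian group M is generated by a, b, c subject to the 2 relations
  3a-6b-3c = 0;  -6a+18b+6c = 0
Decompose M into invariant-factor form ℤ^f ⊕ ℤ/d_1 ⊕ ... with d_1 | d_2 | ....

rank_ℚ(R)=2; free=3−2=1
SNF(R) diag = [3, 6] → torsion [3, 6]

Answer: M ≅ ℤ^1 ⊕ ℤ/3 ⊕ ℤ/6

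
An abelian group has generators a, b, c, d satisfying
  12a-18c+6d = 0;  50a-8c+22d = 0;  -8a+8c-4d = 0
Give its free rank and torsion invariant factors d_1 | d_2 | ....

Answer: M ≅ ℤ^1 ⊕ ℤ/2 ⊕ ℤ/6 ⊕ ℤ/12

Derivation:
rank_ℚ(R)=3; free=4−3=1
SNF(R) diag = [2, 6, 12] → torsion [2, 6, 12]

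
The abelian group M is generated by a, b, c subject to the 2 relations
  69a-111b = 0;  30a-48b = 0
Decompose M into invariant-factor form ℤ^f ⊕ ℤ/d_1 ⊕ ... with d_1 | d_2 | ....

Answer: M ≅ ℤ^1 ⊕ ℤ/3 ⊕ ℤ/6

Derivation:
rank_ℚ(R)=2; free=3−2=1
SNF(R) diag = [3, 6] → torsion [3, 6]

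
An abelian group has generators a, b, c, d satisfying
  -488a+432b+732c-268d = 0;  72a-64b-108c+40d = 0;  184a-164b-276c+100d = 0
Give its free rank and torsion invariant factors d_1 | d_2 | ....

rank_ℚ(R)=3; free=4−3=1
SNF(R) diag = [4, 4, 12] → torsion [4, 4, 12]

Answer: M ≅ ℤ^1 ⊕ ℤ/4 ⊕ ℤ/4 ⊕ ℤ/12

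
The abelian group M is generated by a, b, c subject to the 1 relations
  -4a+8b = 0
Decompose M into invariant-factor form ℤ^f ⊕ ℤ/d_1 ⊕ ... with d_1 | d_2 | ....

rank_ℚ(R)=1; free=3−1=2
SNF(R) diag = [4] → torsion [4]

Answer: M ≅ ℤ^2 ⊕ ℤ/4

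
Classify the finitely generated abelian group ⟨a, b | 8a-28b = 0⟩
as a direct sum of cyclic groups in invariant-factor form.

Answer: M ≅ ℤ^1 ⊕ ℤ/4

Derivation:
rank_ℚ(R)=1; free=2−1=1
SNF(R) diag = [4] → torsion [4]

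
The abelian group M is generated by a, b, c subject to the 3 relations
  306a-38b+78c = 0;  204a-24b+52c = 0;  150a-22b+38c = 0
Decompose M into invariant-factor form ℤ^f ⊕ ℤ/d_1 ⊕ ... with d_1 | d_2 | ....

rank_ℚ(R)=3; free=3−3=0
SNF(R) diag = [2, 4, 12] → torsion [2, 4, 12]

Answer: M ≅ ℤ/2 ⊕ ℤ/4 ⊕ ℤ/12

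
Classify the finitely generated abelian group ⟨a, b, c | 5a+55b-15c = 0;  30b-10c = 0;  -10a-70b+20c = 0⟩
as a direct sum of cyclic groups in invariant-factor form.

Answer: M ≅ ℤ/5 ⊕ ℤ/10 ⊕ ℤ/10

Derivation:
rank_ℚ(R)=3; free=3−3=0
SNF(R) diag = [5, 10, 10] → torsion [5, 10, 10]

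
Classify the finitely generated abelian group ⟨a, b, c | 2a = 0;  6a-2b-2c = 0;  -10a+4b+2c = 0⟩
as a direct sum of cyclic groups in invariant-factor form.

rank_ℚ(R)=3; free=3−3=0
SNF(R) diag = [2, 2, 2] → torsion [2, 2, 2]

Answer: M ≅ ℤ/2 ⊕ ℤ/2 ⊕ ℤ/2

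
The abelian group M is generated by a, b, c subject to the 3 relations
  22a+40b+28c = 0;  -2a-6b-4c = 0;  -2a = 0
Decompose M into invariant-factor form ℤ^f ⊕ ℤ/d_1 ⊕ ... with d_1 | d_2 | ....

Answer: M ≅ ℤ/2 ⊕ ℤ/2 ⊕ ℤ/4

Derivation:
rank_ℚ(R)=3; free=3−3=0
SNF(R) diag = [2, 2, 4] → torsion [2, 2, 4]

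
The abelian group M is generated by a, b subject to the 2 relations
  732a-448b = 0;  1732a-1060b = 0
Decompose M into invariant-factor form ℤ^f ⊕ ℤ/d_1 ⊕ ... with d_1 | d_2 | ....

Answer: M ≅ ℤ/4 ⊕ ℤ/4

Derivation:
rank_ℚ(R)=2; free=2−2=0
SNF(R) diag = [4, 4] → torsion [4, 4]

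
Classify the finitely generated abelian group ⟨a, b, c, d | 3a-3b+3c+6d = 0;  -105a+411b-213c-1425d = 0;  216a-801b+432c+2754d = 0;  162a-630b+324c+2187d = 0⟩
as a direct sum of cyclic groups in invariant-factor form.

rank_ℚ(R)=4; free=4−4=0
SNF(R) diag = [3, 9, 27, 54] → torsion [3, 9, 27, 54]

Answer: M ≅ ℤ/3 ⊕ ℤ/9 ⊕ ℤ/27 ⊕ ℤ/54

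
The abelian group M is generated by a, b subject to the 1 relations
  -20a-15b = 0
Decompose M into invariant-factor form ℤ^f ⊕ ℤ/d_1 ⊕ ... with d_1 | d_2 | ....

Answer: M ≅ ℤ^1 ⊕ ℤ/5

Derivation:
rank_ℚ(R)=1; free=2−1=1
SNF(R) diag = [5] → torsion [5]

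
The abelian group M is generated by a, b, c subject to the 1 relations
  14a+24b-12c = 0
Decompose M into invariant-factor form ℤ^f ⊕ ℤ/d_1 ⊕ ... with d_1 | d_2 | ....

rank_ℚ(R)=1; free=3−1=2
SNF(R) diag = [2] → torsion [2]

Answer: M ≅ ℤ^2 ⊕ ℤ/2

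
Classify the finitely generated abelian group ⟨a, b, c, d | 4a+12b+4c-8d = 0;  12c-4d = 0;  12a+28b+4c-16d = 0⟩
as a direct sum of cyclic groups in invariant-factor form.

Answer: M ≅ ℤ^1 ⊕ ℤ/4 ⊕ ℤ/4 ⊕ ℤ/8

Derivation:
rank_ℚ(R)=3; free=4−3=1
SNF(R) diag = [4, 4, 8] → torsion [4, 4, 8]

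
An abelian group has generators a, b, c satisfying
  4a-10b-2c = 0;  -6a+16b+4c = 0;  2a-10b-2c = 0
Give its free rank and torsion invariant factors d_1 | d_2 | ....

rank_ℚ(R)=3; free=3−3=0
SNF(R) diag = [2, 2, 4] → torsion [2, 2, 4]

Answer: M ≅ ℤ/2 ⊕ ℤ/2 ⊕ ℤ/4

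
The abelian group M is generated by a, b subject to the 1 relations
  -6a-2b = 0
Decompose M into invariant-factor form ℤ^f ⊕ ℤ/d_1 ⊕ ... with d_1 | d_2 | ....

rank_ℚ(R)=1; free=2−1=1
SNF(R) diag = [2] → torsion [2]

Answer: M ≅ ℤ^1 ⊕ ℤ/2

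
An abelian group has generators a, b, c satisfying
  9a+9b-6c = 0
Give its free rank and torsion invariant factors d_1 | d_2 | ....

Answer: M ≅ ℤ^2 ⊕ ℤ/3

Derivation:
rank_ℚ(R)=1; free=3−1=2
SNF(R) diag = [3] → torsion [3]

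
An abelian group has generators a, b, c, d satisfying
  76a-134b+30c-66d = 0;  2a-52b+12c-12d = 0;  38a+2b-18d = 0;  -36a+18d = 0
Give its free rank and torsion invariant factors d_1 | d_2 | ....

Answer: M ≅ ℤ/2 ⊕ ℤ/6 ⊕ ℤ/6 ⊕ ℤ/18

Derivation:
rank_ℚ(R)=4; free=4−4=0
SNF(R) diag = [2, 6, 6, 18] → torsion [2, 6, 6, 18]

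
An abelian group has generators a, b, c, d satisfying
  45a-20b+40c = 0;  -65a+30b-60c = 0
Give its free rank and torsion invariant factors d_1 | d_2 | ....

rank_ℚ(R)=2; free=4−2=2
SNF(R) diag = [5, 10] → torsion [5, 10]

Answer: M ≅ ℤ^2 ⊕ ℤ/5 ⊕ ℤ/10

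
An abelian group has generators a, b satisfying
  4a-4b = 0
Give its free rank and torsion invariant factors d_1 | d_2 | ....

rank_ℚ(R)=1; free=2−1=1
SNF(R) diag = [4] → torsion [4]

Answer: M ≅ ℤ^1 ⊕ ℤ/4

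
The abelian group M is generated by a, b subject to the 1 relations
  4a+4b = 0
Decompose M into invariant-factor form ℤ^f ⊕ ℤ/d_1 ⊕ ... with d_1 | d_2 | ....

rank_ℚ(R)=1; free=2−1=1
SNF(R) diag = [4] → torsion [4]

Answer: M ≅ ℤ^1 ⊕ ℤ/4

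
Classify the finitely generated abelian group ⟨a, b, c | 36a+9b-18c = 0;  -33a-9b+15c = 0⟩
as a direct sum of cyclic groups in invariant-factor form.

Answer: M ≅ ℤ^1 ⊕ ℤ/3 ⊕ ℤ/9

Derivation:
rank_ℚ(R)=2; free=3−2=1
SNF(R) diag = [3, 9] → torsion [3, 9]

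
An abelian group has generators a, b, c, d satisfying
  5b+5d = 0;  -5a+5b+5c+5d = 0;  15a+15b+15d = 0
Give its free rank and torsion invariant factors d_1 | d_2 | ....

rank_ℚ(R)=3; free=4−3=1
SNF(R) diag = [5, 5, 15] → torsion [5, 5, 15]

Answer: M ≅ ℤ^1 ⊕ ℤ/5 ⊕ ℤ/5 ⊕ ℤ/15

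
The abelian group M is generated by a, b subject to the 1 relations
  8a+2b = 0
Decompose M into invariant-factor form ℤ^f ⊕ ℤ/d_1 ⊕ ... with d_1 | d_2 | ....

Answer: M ≅ ℤ^1 ⊕ ℤ/2

Derivation:
rank_ℚ(R)=1; free=2−1=1
SNF(R) diag = [2] → torsion [2]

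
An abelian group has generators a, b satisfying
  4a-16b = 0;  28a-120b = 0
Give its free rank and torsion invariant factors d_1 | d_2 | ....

Answer: M ≅ ℤ/4 ⊕ ℤ/8

Derivation:
rank_ℚ(R)=2; free=2−2=0
SNF(R) diag = [4, 8] → torsion [4, 8]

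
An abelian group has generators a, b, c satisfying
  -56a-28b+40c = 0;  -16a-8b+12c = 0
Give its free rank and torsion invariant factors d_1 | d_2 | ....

rank_ℚ(R)=2; free=3−2=1
SNF(R) diag = [4, 4] → torsion [4, 4]

Answer: M ≅ ℤ^1 ⊕ ℤ/4 ⊕ ℤ/4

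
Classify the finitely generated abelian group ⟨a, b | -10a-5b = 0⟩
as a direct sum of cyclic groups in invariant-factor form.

rank_ℚ(R)=1; free=2−1=1
SNF(R) diag = [5] → torsion [5]

Answer: M ≅ ℤ^1 ⊕ ℤ/5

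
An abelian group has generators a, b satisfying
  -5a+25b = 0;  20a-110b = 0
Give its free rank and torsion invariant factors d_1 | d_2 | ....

Answer: M ≅ ℤ/5 ⊕ ℤ/10

Derivation:
rank_ℚ(R)=2; free=2−2=0
SNF(R) diag = [5, 10] → torsion [5, 10]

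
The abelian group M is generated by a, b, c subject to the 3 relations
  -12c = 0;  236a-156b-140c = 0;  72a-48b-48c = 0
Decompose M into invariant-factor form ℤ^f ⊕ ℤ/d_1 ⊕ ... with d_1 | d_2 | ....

Answer: M ≅ ℤ/4 ⊕ ℤ/12 ⊕ ℤ/24

Derivation:
rank_ℚ(R)=3; free=3−3=0
SNF(R) diag = [4, 12, 24] → torsion [4, 12, 24]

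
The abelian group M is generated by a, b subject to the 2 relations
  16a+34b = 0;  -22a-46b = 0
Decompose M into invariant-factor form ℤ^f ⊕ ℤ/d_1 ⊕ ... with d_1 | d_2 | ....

Answer: M ≅ ℤ/2 ⊕ ℤ/6

Derivation:
rank_ℚ(R)=2; free=2−2=0
SNF(R) diag = [2, 6] → torsion [2, 6]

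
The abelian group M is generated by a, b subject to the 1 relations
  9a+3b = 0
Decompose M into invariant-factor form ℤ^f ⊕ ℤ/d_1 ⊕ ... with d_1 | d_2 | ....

Answer: M ≅ ℤ^1 ⊕ ℤ/3

Derivation:
rank_ℚ(R)=1; free=2−1=1
SNF(R) diag = [3] → torsion [3]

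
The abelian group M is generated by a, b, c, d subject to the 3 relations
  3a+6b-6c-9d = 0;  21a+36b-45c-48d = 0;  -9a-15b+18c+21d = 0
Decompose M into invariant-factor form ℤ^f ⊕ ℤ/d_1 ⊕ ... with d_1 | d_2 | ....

Answer: M ≅ ℤ^1 ⊕ ℤ/3 ⊕ ℤ/3 ⊕ ℤ/3

Derivation:
rank_ℚ(R)=3; free=4−3=1
SNF(R) diag = [3, 3, 3] → torsion [3, 3, 3]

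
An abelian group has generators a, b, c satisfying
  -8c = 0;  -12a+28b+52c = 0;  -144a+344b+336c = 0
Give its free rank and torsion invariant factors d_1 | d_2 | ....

rank_ℚ(R)=3; free=3−3=0
SNF(R) diag = [4, 8, 24] → torsion [4, 8, 24]

Answer: M ≅ ℤ/4 ⊕ ℤ/8 ⊕ ℤ/24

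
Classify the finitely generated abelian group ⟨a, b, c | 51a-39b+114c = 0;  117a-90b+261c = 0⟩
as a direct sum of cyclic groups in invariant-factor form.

rank_ℚ(R)=2; free=3−2=1
SNF(R) diag = [3, 9] → torsion [3, 9]

Answer: M ≅ ℤ^1 ⊕ ℤ/3 ⊕ ℤ/9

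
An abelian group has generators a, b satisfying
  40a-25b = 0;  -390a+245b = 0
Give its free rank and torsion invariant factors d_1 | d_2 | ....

Answer: M ≅ ℤ/5 ⊕ ℤ/10

Derivation:
rank_ℚ(R)=2; free=2−2=0
SNF(R) diag = [5, 10] → torsion [5, 10]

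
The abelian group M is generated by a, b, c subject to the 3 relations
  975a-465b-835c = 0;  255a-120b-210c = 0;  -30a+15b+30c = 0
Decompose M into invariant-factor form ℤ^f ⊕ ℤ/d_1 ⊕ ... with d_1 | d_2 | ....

rank_ℚ(R)=3; free=3−3=0
SNF(R) diag = [5, 15, 15] → torsion [5, 15, 15]

Answer: M ≅ ℤ/5 ⊕ ℤ/15 ⊕ ℤ/15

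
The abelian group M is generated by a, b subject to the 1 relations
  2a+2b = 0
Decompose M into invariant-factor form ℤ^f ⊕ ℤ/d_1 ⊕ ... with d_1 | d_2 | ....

Answer: M ≅ ℤ^1 ⊕ ℤ/2

Derivation:
rank_ℚ(R)=1; free=2−1=1
SNF(R) diag = [2] → torsion [2]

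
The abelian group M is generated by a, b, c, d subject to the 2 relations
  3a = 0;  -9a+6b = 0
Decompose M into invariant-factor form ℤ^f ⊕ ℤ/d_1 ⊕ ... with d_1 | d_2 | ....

Answer: M ≅ ℤ^2 ⊕ ℤ/3 ⊕ ℤ/6

Derivation:
rank_ℚ(R)=2; free=4−2=2
SNF(R) diag = [3, 6] → torsion [3, 6]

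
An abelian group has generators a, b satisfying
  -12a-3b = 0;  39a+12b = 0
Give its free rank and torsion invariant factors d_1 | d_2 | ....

Answer: M ≅ ℤ/3 ⊕ ℤ/9

Derivation:
rank_ℚ(R)=2; free=2−2=0
SNF(R) diag = [3, 9] → torsion [3, 9]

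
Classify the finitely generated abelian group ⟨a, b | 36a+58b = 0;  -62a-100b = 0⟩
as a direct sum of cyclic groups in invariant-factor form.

rank_ℚ(R)=2; free=2−2=0
SNF(R) diag = [2, 2] → torsion [2, 2]

Answer: M ≅ ℤ/2 ⊕ ℤ/2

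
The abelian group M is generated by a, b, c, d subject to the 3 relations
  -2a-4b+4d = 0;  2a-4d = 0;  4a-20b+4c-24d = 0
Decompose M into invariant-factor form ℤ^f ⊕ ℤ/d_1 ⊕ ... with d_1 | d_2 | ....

Answer: M ≅ ℤ^1 ⊕ ℤ/2 ⊕ ℤ/4 ⊕ ℤ/4

Derivation:
rank_ℚ(R)=3; free=4−3=1
SNF(R) diag = [2, 4, 4] → torsion [2, 4, 4]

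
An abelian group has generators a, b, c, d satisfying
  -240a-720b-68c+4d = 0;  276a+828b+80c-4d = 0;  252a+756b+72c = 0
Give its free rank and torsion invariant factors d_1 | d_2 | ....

Answer: M ≅ ℤ^1 ⊕ ℤ/4 ⊕ ℤ/12 ⊕ ℤ/36

Derivation:
rank_ℚ(R)=3; free=4−3=1
SNF(R) diag = [4, 12, 36] → torsion [4, 12, 36]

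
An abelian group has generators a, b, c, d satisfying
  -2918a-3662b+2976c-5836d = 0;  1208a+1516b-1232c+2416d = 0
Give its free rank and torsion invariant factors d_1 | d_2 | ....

Answer: M ≅ ℤ^2 ⊕ ℤ/2 ⊕ ℤ/4

Derivation:
rank_ℚ(R)=2; free=4−2=2
SNF(R) diag = [2, 4] → torsion [2, 4]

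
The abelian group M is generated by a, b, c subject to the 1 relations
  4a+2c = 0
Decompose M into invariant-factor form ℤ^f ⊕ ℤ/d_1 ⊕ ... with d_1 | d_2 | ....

rank_ℚ(R)=1; free=3−1=2
SNF(R) diag = [2] → torsion [2]

Answer: M ≅ ℤ^2 ⊕ ℤ/2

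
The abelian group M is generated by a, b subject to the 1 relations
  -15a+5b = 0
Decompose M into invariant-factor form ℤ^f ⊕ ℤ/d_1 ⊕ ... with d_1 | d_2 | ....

Answer: M ≅ ℤ^1 ⊕ ℤ/5

Derivation:
rank_ℚ(R)=1; free=2−1=1
SNF(R) diag = [5] → torsion [5]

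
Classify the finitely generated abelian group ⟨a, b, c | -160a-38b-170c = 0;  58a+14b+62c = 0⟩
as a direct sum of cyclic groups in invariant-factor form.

Answer: M ≅ ℤ^1 ⊕ ℤ/2 ⊕ ℤ/6

Derivation:
rank_ℚ(R)=2; free=3−2=1
SNF(R) diag = [2, 6] → torsion [2, 6]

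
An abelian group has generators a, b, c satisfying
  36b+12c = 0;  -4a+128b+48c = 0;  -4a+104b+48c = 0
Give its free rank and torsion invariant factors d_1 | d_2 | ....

Answer: M ≅ ℤ/4 ⊕ ℤ/12 ⊕ ℤ/24

Derivation:
rank_ℚ(R)=3; free=3−3=0
SNF(R) diag = [4, 12, 24] → torsion [4, 12, 24]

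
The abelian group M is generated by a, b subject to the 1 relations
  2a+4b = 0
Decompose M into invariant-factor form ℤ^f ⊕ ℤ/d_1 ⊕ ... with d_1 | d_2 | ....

Answer: M ≅ ℤ^1 ⊕ ℤ/2

Derivation:
rank_ℚ(R)=1; free=2−1=1
SNF(R) diag = [2] → torsion [2]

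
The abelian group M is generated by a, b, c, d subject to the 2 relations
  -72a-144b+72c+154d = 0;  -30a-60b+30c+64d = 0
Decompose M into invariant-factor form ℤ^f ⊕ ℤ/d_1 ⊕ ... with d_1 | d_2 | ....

Answer: M ≅ ℤ^2 ⊕ ℤ/2 ⊕ ℤ/6

Derivation:
rank_ℚ(R)=2; free=4−2=2
SNF(R) diag = [2, 6] → torsion [2, 6]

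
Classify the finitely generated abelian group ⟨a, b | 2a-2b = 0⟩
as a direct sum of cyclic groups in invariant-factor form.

rank_ℚ(R)=1; free=2−1=1
SNF(R) diag = [2] → torsion [2]

Answer: M ≅ ℤ^1 ⊕ ℤ/2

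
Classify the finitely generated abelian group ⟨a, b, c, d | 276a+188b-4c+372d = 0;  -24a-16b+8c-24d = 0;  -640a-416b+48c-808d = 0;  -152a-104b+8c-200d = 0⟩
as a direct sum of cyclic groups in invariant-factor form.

Answer: M ≅ ℤ/4 ⊕ ℤ/8 ⊕ ℤ/24 ⊕ ℤ/48

Derivation:
rank_ℚ(R)=4; free=4−4=0
SNF(R) diag = [4, 8, 24, 48] → torsion [4, 8, 24, 48]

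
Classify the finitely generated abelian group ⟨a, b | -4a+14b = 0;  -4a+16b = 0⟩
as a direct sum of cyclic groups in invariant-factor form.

Answer: M ≅ ℤ/2 ⊕ ℤ/4

Derivation:
rank_ℚ(R)=2; free=2−2=0
SNF(R) diag = [2, 4] → torsion [2, 4]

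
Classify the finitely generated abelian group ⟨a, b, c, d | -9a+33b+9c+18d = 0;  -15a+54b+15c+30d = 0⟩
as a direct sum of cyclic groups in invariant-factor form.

Answer: M ≅ ℤ^2 ⊕ ℤ/3 ⊕ ℤ/3

Derivation:
rank_ℚ(R)=2; free=4−2=2
SNF(R) diag = [3, 3] → torsion [3, 3]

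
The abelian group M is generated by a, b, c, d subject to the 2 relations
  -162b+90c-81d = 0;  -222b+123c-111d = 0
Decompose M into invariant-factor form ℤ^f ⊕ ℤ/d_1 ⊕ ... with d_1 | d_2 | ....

rank_ℚ(R)=2; free=4−2=2
SNF(R) diag = [3, 9] → torsion [3, 9]

Answer: M ≅ ℤ^2 ⊕ ℤ/3 ⊕ ℤ/9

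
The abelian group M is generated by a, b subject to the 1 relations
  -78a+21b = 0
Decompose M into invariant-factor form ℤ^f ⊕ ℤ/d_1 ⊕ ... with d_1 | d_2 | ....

rank_ℚ(R)=1; free=2−1=1
SNF(R) diag = [3] → torsion [3]

Answer: M ≅ ℤ^1 ⊕ ℤ/3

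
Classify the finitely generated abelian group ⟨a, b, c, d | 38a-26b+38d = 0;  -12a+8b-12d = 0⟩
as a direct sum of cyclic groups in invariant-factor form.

Answer: M ≅ ℤ^2 ⊕ ℤ/2 ⊕ ℤ/4

Derivation:
rank_ℚ(R)=2; free=4−2=2
SNF(R) diag = [2, 4] → torsion [2, 4]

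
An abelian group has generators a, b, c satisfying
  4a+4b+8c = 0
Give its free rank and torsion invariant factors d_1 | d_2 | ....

rank_ℚ(R)=1; free=3−1=2
SNF(R) diag = [4] → torsion [4]

Answer: M ≅ ℤ^2 ⊕ ℤ/4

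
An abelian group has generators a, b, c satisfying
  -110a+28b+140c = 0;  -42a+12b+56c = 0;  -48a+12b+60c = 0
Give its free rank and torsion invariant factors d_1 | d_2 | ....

Answer: M ≅ ℤ/2 ⊕ ℤ/4 ⊕ ℤ/12

Derivation:
rank_ℚ(R)=3; free=3−3=0
SNF(R) diag = [2, 4, 12] → torsion [2, 4, 12]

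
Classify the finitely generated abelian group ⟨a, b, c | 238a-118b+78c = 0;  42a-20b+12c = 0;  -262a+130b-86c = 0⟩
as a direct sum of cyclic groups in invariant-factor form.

Answer: M ≅ ℤ/2 ⊕ ℤ/2 ⊕ ℤ/4

Derivation:
rank_ℚ(R)=3; free=3−3=0
SNF(R) diag = [2, 2, 4] → torsion [2, 2, 4]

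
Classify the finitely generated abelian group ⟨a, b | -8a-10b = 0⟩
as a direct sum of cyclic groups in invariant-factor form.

rank_ℚ(R)=1; free=2−1=1
SNF(R) diag = [2] → torsion [2]

Answer: M ≅ ℤ^1 ⊕ ℤ/2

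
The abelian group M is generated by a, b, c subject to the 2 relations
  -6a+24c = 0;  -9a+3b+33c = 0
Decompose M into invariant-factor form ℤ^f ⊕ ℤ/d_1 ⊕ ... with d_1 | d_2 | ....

Answer: M ≅ ℤ^1 ⊕ ℤ/3 ⊕ ℤ/6

Derivation:
rank_ℚ(R)=2; free=3−2=1
SNF(R) diag = [3, 6] → torsion [3, 6]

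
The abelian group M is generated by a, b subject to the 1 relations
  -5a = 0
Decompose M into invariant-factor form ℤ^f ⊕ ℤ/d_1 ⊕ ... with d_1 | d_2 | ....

Answer: M ≅ ℤ^1 ⊕ ℤ/5

Derivation:
rank_ℚ(R)=1; free=2−1=1
SNF(R) diag = [5] → torsion [5]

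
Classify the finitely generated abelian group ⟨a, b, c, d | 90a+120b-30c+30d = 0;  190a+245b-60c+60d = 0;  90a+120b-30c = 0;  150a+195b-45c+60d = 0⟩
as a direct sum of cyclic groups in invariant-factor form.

rank_ℚ(R)=4; free=4−4=0
SNF(R) diag = [5, 15, 30, 30] → torsion [5, 15, 30, 30]

Answer: M ≅ ℤ/5 ⊕ ℤ/15 ⊕ ℤ/30 ⊕ ℤ/30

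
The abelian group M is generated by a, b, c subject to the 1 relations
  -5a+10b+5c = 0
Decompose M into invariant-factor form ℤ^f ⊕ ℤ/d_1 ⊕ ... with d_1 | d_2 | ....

Answer: M ≅ ℤ^2 ⊕ ℤ/5

Derivation:
rank_ℚ(R)=1; free=3−1=2
SNF(R) diag = [5] → torsion [5]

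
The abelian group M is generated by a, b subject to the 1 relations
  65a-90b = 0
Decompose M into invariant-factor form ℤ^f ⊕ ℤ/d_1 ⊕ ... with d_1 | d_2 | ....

rank_ℚ(R)=1; free=2−1=1
SNF(R) diag = [5] → torsion [5]

Answer: M ≅ ℤ^1 ⊕ ℤ/5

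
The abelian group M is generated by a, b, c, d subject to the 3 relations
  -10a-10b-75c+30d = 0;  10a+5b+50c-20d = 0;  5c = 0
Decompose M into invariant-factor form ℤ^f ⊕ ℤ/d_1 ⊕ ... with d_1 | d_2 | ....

Answer: M ≅ ℤ^1 ⊕ ℤ/5 ⊕ ℤ/5 ⊕ ℤ/10

Derivation:
rank_ℚ(R)=3; free=4−3=1
SNF(R) diag = [5, 5, 10] → torsion [5, 5, 10]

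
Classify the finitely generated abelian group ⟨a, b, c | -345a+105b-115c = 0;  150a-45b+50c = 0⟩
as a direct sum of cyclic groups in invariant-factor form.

rank_ℚ(R)=2; free=3−2=1
SNF(R) diag = [5, 15] → torsion [5, 15]

Answer: M ≅ ℤ^1 ⊕ ℤ/5 ⊕ ℤ/15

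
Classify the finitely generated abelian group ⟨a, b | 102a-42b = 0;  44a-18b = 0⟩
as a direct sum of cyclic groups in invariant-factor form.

Answer: M ≅ ℤ/2 ⊕ ℤ/6

Derivation:
rank_ℚ(R)=2; free=2−2=0
SNF(R) diag = [2, 6] → torsion [2, 6]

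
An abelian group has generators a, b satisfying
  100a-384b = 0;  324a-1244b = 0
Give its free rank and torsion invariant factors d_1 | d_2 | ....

Answer: M ≅ ℤ/4 ⊕ ℤ/4

Derivation:
rank_ℚ(R)=2; free=2−2=0
SNF(R) diag = [4, 4] → torsion [4, 4]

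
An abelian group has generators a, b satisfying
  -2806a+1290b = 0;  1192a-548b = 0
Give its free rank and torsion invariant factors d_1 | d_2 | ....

Answer: M ≅ ℤ/2 ⊕ ℤ/4

Derivation:
rank_ℚ(R)=2; free=2−2=0
SNF(R) diag = [2, 4] → torsion [2, 4]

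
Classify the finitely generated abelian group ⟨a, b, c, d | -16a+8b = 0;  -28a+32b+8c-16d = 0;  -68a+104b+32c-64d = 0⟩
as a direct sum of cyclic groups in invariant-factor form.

Answer: M ≅ ℤ^1 ⊕ ℤ/4 ⊕ ℤ/8 ⊕ ℤ/8

Derivation:
rank_ℚ(R)=3; free=4−3=1
SNF(R) diag = [4, 8, 8] → torsion [4, 8, 8]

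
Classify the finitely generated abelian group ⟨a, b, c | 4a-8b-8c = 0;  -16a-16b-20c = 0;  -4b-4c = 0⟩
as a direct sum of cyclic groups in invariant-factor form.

rank_ℚ(R)=3; free=3−3=0
SNF(R) diag = [4, 4, 4] → torsion [4, 4, 4]

Answer: M ≅ ℤ/4 ⊕ ℤ/4 ⊕ ℤ/4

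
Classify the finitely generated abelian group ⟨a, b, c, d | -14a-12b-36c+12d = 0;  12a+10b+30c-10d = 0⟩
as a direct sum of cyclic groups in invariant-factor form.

Answer: M ≅ ℤ^2 ⊕ ℤ/2 ⊕ ℤ/2

Derivation:
rank_ℚ(R)=2; free=4−2=2
SNF(R) diag = [2, 2] → torsion [2, 2]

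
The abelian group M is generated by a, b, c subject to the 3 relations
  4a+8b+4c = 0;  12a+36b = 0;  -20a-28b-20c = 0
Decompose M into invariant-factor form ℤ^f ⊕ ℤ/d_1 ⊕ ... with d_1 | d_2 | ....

Answer: M ≅ ℤ/4 ⊕ ℤ/12 ⊕ ℤ/12

Derivation:
rank_ℚ(R)=3; free=3−3=0
SNF(R) diag = [4, 12, 12] → torsion [4, 12, 12]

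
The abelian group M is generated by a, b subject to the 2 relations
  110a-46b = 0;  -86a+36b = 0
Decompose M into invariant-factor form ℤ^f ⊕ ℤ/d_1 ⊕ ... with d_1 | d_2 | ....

rank_ℚ(R)=2; free=2−2=0
SNF(R) diag = [2, 2] → torsion [2, 2]

Answer: M ≅ ℤ/2 ⊕ ℤ/2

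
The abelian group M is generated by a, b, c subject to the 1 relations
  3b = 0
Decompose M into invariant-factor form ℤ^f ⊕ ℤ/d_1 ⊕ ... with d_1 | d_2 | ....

Answer: M ≅ ℤ^2 ⊕ ℤ/3

Derivation:
rank_ℚ(R)=1; free=3−1=2
SNF(R) diag = [3] → torsion [3]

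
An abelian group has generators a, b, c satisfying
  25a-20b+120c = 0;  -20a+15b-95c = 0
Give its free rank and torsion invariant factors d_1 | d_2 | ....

rank_ℚ(R)=2; free=3−2=1
SNF(R) diag = [5, 5] → torsion [5, 5]

Answer: M ≅ ℤ^1 ⊕ ℤ/5 ⊕ ℤ/5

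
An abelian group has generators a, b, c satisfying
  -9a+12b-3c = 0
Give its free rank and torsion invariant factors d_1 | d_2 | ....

rank_ℚ(R)=1; free=3−1=2
SNF(R) diag = [3] → torsion [3]

Answer: M ≅ ℤ^2 ⊕ ℤ/3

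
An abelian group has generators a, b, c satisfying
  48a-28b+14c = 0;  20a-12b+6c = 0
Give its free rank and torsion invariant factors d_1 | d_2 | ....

rank_ℚ(R)=2; free=3−2=1
SNF(R) diag = [2, 4] → torsion [2, 4]

Answer: M ≅ ℤ^1 ⊕ ℤ/2 ⊕ ℤ/4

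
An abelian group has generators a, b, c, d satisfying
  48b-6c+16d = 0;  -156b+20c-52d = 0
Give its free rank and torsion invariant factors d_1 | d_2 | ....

Answer: M ≅ ℤ^2 ⊕ ℤ/2 ⊕ ℤ/4

Derivation:
rank_ℚ(R)=2; free=4−2=2
SNF(R) diag = [2, 4] → torsion [2, 4]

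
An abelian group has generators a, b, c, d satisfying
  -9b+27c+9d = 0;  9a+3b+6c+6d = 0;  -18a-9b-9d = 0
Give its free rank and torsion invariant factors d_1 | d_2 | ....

Answer: M ≅ ℤ^1 ⊕ ℤ/3 ⊕ ℤ/9 ⊕ ℤ/9

Derivation:
rank_ℚ(R)=3; free=4−3=1
SNF(R) diag = [3, 9, 9] → torsion [3, 9, 9]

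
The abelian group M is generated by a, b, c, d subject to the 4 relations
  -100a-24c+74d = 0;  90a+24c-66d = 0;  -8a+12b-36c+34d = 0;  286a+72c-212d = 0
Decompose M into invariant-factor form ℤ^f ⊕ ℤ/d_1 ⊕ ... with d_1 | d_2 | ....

rank_ℚ(R)=4; free=4−4=0
SNF(R) diag = [2, 6, 12, 24] → torsion [2, 6, 12, 24]

Answer: M ≅ ℤ/2 ⊕ ℤ/6 ⊕ ℤ/12 ⊕ ℤ/24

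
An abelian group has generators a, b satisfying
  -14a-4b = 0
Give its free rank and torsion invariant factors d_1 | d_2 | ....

rank_ℚ(R)=1; free=2−1=1
SNF(R) diag = [2] → torsion [2]

Answer: M ≅ ℤ^1 ⊕ ℤ/2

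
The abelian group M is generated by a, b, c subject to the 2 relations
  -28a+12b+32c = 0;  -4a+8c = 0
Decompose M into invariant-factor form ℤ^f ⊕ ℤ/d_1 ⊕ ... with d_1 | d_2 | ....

Answer: M ≅ ℤ^1 ⊕ ℤ/4 ⊕ ℤ/12

Derivation:
rank_ℚ(R)=2; free=3−2=1
SNF(R) diag = [4, 12] → torsion [4, 12]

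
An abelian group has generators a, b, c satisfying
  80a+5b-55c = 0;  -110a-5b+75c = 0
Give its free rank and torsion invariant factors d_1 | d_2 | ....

Answer: M ≅ ℤ^1 ⊕ ℤ/5 ⊕ ℤ/10

Derivation:
rank_ℚ(R)=2; free=3−2=1
SNF(R) diag = [5, 10] → torsion [5, 10]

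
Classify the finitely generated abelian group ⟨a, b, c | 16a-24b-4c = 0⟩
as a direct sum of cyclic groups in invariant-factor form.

Answer: M ≅ ℤ^2 ⊕ ℤ/4

Derivation:
rank_ℚ(R)=1; free=3−1=2
SNF(R) diag = [4] → torsion [4]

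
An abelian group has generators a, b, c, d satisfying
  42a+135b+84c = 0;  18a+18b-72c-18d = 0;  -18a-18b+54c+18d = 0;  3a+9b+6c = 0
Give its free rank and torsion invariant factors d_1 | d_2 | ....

Answer: M ≅ ℤ/3 ⊕ ℤ/9 ⊕ ℤ/18 ⊕ ℤ/18

Derivation:
rank_ℚ(R)=4; free=4−4=0
SNF(R) diag = [3, 9, 18, 18] → torsion [3, 9, 18, 18]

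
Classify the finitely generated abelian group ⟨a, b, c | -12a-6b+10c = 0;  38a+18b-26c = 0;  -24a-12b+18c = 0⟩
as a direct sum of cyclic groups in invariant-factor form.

Answer: M ≅ ℤ/2 ⊕ ℤ/2 ⊕ ℤ/6

Derivation:
rank_ℚ(R)=3; free=3−3=0
SNF(R) diag = [2, 2, 6] → torsion [2, 2, 6]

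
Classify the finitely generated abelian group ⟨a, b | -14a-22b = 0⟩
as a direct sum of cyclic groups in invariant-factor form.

Answer: M ≅ ℤ^1 ⊕ ℤ/2

Derivation:
rank_ℚ(R)=1; free=2−1=1
SNF(R) diag = [2] → torsion [2]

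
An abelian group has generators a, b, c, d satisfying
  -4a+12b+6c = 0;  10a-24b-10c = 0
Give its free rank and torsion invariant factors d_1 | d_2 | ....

rank_ℚ(R)=2; free=4−2=2
SNF(R) diag = [2, 2] → torsion [2, 2]

Answer: M ≅ ℤ^2 ⊕ ℤ/2 ⊕ ℤ/2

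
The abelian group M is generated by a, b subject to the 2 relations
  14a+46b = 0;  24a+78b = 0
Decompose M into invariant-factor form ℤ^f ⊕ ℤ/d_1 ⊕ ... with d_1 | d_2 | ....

rank_ℚ(R)=2; free=2−2=0
SNF(R) diag = [2, 6] → torsion [2, 6]

Answer: M ≅ ℤ/2 ⊕ ℤ/6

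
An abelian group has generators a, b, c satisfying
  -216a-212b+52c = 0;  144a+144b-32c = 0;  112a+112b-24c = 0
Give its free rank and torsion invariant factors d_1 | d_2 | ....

rank_ℚ(R)=3; free=3−3=0
SNF(R) diag = [4, 8, 16] → torsion [4, 8, 16]

Answer: M ≅ ℤ/4 ⊕ ℤ/8 ⊕ ℤ/16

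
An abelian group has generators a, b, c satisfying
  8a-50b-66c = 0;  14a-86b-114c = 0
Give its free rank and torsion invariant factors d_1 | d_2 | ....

Answer: M ≅ ℤ^1 ⊕ ℤ/2 ⊕ ℤ/6

Derivation:
rank_ℚ(R)=2; free=3−2=1
SNF(R) diag = [2, 6] → torsion [2, 6]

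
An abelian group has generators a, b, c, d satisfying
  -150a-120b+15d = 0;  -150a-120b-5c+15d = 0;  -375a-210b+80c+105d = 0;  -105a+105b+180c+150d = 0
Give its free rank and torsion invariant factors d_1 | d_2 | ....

rank_ℚ(R)=4; free=4−4=0
SNF(R) diag = [5, 15, 45, 45] → torsion [5, 15, 45, 45]

Answer: M ≅ ℤ/5 ⊕ ℤ/15 ⊕ ℤ/45 ⊕ ℤ/45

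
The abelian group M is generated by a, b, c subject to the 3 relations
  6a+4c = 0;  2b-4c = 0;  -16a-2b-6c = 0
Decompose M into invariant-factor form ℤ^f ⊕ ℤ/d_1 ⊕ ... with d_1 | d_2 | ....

Answer: M ≅ ℤ/2 ⊕ ℤ/2 ⊕ ℤ/2

Derivation:
rank_ℚ(R)=3; free=3−3=0
SNF(R) diag = [2, 2, 2] → torsion [2, 2, 2]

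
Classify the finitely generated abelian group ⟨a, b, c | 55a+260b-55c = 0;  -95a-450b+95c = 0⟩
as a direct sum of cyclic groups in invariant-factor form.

rank_ℚ(R)=2; free=3−2=1
SNF(R) diag = [5, 10] → torsion [5, 10]

Answer: M ≅ ℤ^1 ⊕ ℤ/5 ⊕ ℤ/10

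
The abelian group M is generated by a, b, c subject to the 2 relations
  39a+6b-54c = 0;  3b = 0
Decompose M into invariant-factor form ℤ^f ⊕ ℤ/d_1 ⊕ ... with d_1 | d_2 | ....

Answer: M ≅ ℤ^1 ⊕ ℤ/3 ⊕ ℤ/3

Derivation:
rank_ℚ(R)=2; free=3−2=1
SNF(R) diag = [3, 3] → torsion [3, 3]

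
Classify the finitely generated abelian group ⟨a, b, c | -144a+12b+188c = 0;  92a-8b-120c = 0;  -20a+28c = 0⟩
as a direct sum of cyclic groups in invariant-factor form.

Answer: M ≅ ℤ/4 ⊕ ℤ/4 ⊕ ℤ/4

Derivation:
rank_ℚ(R)=3; free=3−3=0
SNF(R) diag = [4, 4, 4] → torsion [4, 4, 4]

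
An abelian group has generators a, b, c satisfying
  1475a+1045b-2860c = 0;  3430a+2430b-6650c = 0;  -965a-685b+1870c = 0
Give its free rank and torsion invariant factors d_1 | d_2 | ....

Answer: M ≅ ℤ/5 ⊕ ℤ/10 ⊕ ℤ/30

Derivation:
rank_ℚ(R)=3; free=3−3=0
SNF(R) diag = [5, 10, 30] → torsion [5, 10, 30]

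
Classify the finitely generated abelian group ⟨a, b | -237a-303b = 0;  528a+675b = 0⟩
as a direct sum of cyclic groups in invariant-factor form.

Answer: M ≅ ℤ/3 ⊕ ℤ/3

Derivation:
rank_ℚ(R)=2; free=2−2=0
SNF(R) diag = [3, 3] → torsion [3, 3]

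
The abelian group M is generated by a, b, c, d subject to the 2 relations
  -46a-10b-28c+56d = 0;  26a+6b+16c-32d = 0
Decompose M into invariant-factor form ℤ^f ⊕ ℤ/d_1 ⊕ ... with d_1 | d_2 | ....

rank_ℚ(R)=2; free=4−2=2
SNF(R) diag = [2, 4] → torsion [2, 4]

Answer: M ≅ ℤ^2 ⊕ ℤ/2 ⊕ ℤ/4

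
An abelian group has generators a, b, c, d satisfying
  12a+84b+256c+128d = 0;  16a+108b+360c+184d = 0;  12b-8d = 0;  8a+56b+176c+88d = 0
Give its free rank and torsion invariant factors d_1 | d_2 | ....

Answer: M ≅ ℤ/4 ⊕ ℤ/4 ⊕ ℤ/8 ⊕ ℤ/8

Derivation:
rank_ℚ(R)=4; free=4−4=0
SNF(R) diag = [4, 4, 8, 8] → torsion [4, 4, 8, 8]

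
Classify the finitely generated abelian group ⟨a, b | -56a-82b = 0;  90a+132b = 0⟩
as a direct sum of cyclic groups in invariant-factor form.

Answer: M ≅ ℤ/2 ⊕ ℤ/6

Derivation:
rank_ℚ(R)=2; free=2−2=0
SNF(R) diag = [2, 6] → torsion [2, 6]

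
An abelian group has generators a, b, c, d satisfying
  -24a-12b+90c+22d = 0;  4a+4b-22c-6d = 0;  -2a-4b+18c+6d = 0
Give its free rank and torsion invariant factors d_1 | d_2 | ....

rank_ℚ(R)=3; free=4−3=1
SNF(R) diag = [2, 2, 4] → torsion [2, 2, 4]

Answer: M ≅ ℤ^1 ⊕ ℤ/2 ⊕ ℤ/2 ⊕ ℤ/4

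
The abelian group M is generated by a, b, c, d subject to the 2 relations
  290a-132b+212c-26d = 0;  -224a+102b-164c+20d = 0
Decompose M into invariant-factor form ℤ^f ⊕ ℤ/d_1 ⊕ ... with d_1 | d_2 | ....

Answer: M ≅ ℤ^2 ⊕ ℤ/2 ⊕ ℤ/6

Derivation:
rank_ℚ(R)=2; free=4−2=2
SNF(R) diag = [2, 6] → torsion [2, 6]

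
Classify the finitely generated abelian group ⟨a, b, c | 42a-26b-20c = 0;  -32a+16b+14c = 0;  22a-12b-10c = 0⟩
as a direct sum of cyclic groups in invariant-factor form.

rank_ℚ(R)=3; free=3−3=0
SNF(R) diag = [2, 2, 2] → torsion [2, 2, 2]

Answer: M ≅ ℤ/2 ⊕ ℤ/2 ⊕ ℤ/2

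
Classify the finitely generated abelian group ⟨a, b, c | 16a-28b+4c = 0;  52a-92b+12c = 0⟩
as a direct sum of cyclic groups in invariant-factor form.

Answer: M ≅ ℤ^1 ⊕ ℤ/4 ⊕ ℤ/4

Derivation:
rank_ℚ(R)=2; free=3−2=1
SNF(R) diag = [4, 4] → torsion [4, 4]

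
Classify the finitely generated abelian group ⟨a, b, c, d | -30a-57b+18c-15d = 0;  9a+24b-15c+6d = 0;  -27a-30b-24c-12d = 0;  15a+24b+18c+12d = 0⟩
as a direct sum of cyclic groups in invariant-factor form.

Answer: M ≅ ℤ/3 ⊕ ℤ/3 ⊕ ℤ/9 ⊕ ℤ/18

Derivation:
rank_ℚ(R)=4; free=4−4=0
SNF(R) diag = [3, 3, 9, 18] → torsion [3, 3, 9, 18]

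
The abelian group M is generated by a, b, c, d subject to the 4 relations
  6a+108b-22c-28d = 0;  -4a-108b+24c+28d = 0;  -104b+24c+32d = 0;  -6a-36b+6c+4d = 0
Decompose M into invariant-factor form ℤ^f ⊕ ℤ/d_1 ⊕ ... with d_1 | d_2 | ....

rank_ℚ(R)=4; free=4−4=0
SNF(R) diag = [2, 4, 8, 8] → torsion [2, 4, 8, 8]

Answer: M ≅ ℤ/2 ⊕ ℤ/4 ⊕ ℤ/8 ⊕ ℤ/8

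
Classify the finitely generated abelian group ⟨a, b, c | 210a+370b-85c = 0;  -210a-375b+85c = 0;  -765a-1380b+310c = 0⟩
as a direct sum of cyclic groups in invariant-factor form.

rank_ℚ(R)=3; free=3−3=0
SNF(R) diag = [5, 5, 15] → torsion [5, 5, 15]

Answer: M ≅ ℤ/5 ⊕ ℤ/5 ⊕ ℤ/15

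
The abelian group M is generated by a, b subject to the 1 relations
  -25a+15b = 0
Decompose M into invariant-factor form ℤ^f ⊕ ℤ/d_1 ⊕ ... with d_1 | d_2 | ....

Answer: M ≅ ℤ^1 ⊕ ℤ/5

Derivation:
rank_ℚ(R)=1; free=2−1=1
SNF(R) diag = [5] → torsion [5]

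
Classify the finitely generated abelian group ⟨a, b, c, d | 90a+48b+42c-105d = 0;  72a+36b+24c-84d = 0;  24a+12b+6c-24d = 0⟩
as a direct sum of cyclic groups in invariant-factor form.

Answer: M ≅ ℤ^1 ⊕ ℤ/3 ⊕ ℤ/6 ⊕ ℤ/12

Derivation:
rank_ℚ(R)=3; free=4−3=1
SNF(R) diag = [3, 6, 12] → torsion [3, 6, 12]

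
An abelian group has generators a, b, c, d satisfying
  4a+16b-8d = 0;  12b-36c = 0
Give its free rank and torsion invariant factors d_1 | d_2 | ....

Answer: M ≅ ℤ^2 ⊕ ℤ/4 ⊕ ℤ/12

Derivation:
rank_ℚ(R)=2; free=4−2=2
SNF(R) diag = [4, 12] → torsion [4, 12]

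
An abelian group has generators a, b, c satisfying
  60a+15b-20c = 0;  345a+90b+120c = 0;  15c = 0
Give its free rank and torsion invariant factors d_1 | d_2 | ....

rank_ℚ(R)=3; free=3−3=0
SNF(R) diag = [5, 15, 45] → torsion [5, 15, 45]

Answer: M ≅ ℤ/5 ⊕ ℤ/15 ⊕ ℤ/45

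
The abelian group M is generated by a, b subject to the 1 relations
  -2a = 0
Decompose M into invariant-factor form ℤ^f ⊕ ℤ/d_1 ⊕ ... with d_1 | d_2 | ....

Answer: M ≅ ℤ^1 ⊕ ℤ/2

Derivation:
rank_ℚ(R)=1; free=2−1=1
SNF(R) diag = [2] → torsion [2]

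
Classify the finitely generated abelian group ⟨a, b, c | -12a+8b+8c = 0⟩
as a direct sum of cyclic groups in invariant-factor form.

Answer: M ≅ ℤ^2 ⊕ ℤ/4

Derivation:
rank_ℚ(R)=1; free=3−1=2
SNF(R) diag = [4] → torsion [4]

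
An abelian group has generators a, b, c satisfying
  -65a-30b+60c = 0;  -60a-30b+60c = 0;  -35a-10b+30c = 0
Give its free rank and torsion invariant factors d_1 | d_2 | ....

Answer: M ≅ ℤ/5 ⊕ ℤ/10 ⊕ ℤ/30

Derivation:
rank_ℚ(R)=3; free=3−3=0
SNF(R) diag = [5, 10, 30] → torsion [5, 10, 30]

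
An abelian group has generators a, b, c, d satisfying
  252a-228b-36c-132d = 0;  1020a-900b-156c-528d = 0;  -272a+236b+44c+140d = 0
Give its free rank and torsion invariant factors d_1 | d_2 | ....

Answer: M ≅ ℤ^1 ⊕ ℤ/4 ⊕ ℤ/12 ⊕ ℤ/36

Derivation:
rank_ℚ(R)=3; free=4−3=1
SNF(R) diag = [4, 12, 36] → torsion [4, 12, 36]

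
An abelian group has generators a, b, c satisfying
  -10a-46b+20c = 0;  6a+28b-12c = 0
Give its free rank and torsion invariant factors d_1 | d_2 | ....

Answer: M ≅ ℤ^1 ⊕ ℤ/2 ⊕ ℤ/2

Derivation:
rank_ℚ(R)=2; free=3−2=1
SNF(R) diag = [2, 2] → torsion [2, 2]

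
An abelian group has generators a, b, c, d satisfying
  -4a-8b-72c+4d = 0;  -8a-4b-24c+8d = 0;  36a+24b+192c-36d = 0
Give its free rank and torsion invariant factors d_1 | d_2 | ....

rank_ℚ(R)=3; free=4−3=1
SNF(R) diag = [4, 12, 24] → torsion [4, 12, 24]

Answer: M ≅ ℤ^1 ⊕ ℤ/4 ⊕ ℤ/12 ⊕ ℤ/24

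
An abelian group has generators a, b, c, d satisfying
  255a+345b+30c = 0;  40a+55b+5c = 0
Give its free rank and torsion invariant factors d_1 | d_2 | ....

Answer: M ≅ ℤ^2 ⊕ ℤ/5 ⊕ ℤ/15

Derivation:
rank_ℚ(R)=2; free=4−2=2
SNF(R) diag = [5, 15] → torsion [5, 15]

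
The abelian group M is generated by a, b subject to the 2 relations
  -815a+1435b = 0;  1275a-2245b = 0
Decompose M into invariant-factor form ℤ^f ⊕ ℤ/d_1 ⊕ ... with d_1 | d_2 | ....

rank_ℚ(R)=2; free=2−2=0
SNF(R) diag = [5, 10] → torsion [5, 10]

Answer: M ≅ ℤ/5 ⊕ ℤ/10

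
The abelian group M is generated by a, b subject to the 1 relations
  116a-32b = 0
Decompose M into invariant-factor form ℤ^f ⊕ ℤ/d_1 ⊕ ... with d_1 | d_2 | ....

rank_ℚ(R)=1; free=2−1=1
SNF(R) diag = [4] → torsion [4]

Answer: M ≅ ℤ^1 ⊕ ℤ/4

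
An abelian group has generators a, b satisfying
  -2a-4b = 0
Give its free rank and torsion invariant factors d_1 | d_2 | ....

rank_ℚ(R)=1; free=2−1=1
SNF(R) diag = [2] → torsion [2]

Answer: M ≅ ℤ^1 ⊕ ℤ/2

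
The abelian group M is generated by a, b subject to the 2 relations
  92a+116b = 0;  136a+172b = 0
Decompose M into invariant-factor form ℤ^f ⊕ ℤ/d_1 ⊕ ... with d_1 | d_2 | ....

rank_ℚ(R)=2; free=2−2=0
SNF(R) diag = [4, 12] → torsion [4, 12]

Answer: M ≅ ℤ/4 ⊕ ℤ/12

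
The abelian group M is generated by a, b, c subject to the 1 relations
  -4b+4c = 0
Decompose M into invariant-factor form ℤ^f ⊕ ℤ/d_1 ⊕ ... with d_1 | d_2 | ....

rank_ℚ(R)=1; free=3−1=2
SNF(R) diag = [4] → torsion [4]

Answer: M ≅ ℤ^2 ⊕ ℤ/4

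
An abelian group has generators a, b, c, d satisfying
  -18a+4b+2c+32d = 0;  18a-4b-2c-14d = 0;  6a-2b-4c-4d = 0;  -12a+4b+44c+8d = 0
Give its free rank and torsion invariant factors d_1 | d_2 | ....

rank_ℚ(R)=4; free=4−4=0
SNF(R) diag = [2, 6, 18, 36] → torsion [2, 6, 18, 36]

Answer: M ≅ ℤ/2 ⊕ ℤ/6 ⊕ ℤ/18 ⊕ ℤ/36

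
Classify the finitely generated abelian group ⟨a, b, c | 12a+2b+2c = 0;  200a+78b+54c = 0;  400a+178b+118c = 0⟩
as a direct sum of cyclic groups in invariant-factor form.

Answer: M ≅ ℤ/2 ⊕ ℤ/4 ⊕ ℤ/12

Derivation:
rank_ℚ(R)=3; free=3−3=0
SNF(R) diag = [2, 4, 12] → torsion [2, 4, 12]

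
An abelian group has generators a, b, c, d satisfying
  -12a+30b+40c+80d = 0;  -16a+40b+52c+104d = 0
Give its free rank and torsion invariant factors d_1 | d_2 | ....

rank_ℚ(R)=2; free=4−2=2
SNF(R) diag = [2, 4] → torsion [2, 4]

Answer: M ≅ ℤ^2 ⊕ ℤ/2 ⊕ ℤ/4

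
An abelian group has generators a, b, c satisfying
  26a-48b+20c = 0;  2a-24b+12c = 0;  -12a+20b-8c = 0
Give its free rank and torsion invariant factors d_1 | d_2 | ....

rank_ℚ(R)=3; free=3−3=0
SNF(R) diag = [2, 4, 8] → torsion [2, 4, 8]

Answer: M ≅ ℤ/2 ⊕ ℤ/4 ⊕ ℤ/8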